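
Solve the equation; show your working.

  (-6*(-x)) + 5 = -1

Step 1. [(-6*(-x)) + 5 = -1] subtract 5: x sits inside (… + 5). So sub: -6*(-x) = -6.
Step 2. [-6*(-x) = -6] LHS = -6·(…); ÷-6 both sides, so div: -x = 1.
Step 3. [-x = 1] flip signs both sides. So neg: x = -1.

Answer: x ∈ {-1}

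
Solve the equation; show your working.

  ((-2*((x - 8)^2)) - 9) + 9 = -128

Step 1. [((-2*((x - 8)^2)) - 9) + 9 = -128] subtract 9: x sits inside (… + 9), so sub: (-2*((x - 8)^2)) - 9 = -137.
Step 2. [(-2*((x - 8)^2)) - 9 = -137] -9 is outermost — add 9 both sides ⇒ sub: -2*((x - 8)^2) = -128.
Step 3. [-2*((x - 8)^2) = -128] leading coefficient -2: divide by -2, so div: (x - 8)^2 = 64.
Step 4. [(x - 8)^2 = 64] LHS squared, RHS 64 ≥ 0: apply √ (±). So sqrt: x - 8 = 8 or -8.
Step 5. [x - 8 = 8 or -8] the outer -8 inverts by adding 8 ⇒ sub: x = 16 or 0.

Answer: x ∈ {0, 16}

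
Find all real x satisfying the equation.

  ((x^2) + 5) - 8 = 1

Step 1. [((x^2) + 5) - 8 = 1] add 8: x sits inside (… - 8). So sub: (x^2) + 5 = 9.
Step 2. [(x^2) + 5 = 9] subtract 5: x sits inside (… + 5), so sub: x^2 = 4.
Step 3. [x^2 = 4] √ both sides: 4 ≥ 0 gives two branches. So sqrt: x = 2 or -2.

Answer: x ∈ {-2, 2}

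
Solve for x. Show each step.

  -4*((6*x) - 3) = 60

Step 1. [-4*((6*x) - 3) = 60] LHS = -4·(…); ÷-4 both sides. So div: (6*x) - 3 = -15.
Step 2. [(6*x) - 3 = -15] the outer -3 inverts by adding 3, so sub: 6*x = -12.
Step 3. [6*x = -12] 6·(inner) — divide through by 6 ⇒ div: x = -2.

Answer: x ∈ {-2}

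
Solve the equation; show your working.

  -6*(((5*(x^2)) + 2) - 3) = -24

Step 1. [-6*(((5*(x^2)) + 2) - 3) = -24] -6 out front; divide by -6 ⇒ div: ((5*(x^2)) + 2) - 3 = 4.
Step 2. [((5*(x^2)) + 2) - 3 = 4] 3 comes off first (add 3). So sub: (5*(x^2)) + 2 = 7.
Step 3. [(5*(x^2)) + 2 = 7] subtract 2: x sits inside (… + 2) ⇒ sub: 5*(x^2) = 5.
Step 4. [5*(x^2) = 5] LHS = 5·(…); ÷5 both sides ⇒ div: x^2 = 1.
Step 5. [x^2 = 1] √ both sides: 1 ≥ 0 gives two branches ⇒ sqrt: x = 1 or -1.

Answer: x ∈ {-1, 1}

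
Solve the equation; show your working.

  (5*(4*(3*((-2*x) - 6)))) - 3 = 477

Step 1. [(5*(4*(3*((-2*x) - 6)))) - 3 = 477] the outer -3 inverts by adding 3. So sub: 5*(4*(3*((-2*x) - 6))) = 480.
Step 2. [5*(4*(3*((-2*x) - 6))) = 480] LHS = 5·(…); ÷5 both sides. So div: 4*(3*((-2*x) - 6)) = 96.
Step 3. [4*(3*((-2*x) - 6)) = 96] LHS = 4·(…); ÷4 both sides, so div: 3*((-2*x) - 6) = 24.
Step 4. [3*((-2*x) - 6) = 24] 3 out front; divide by 3. So div: (-2*x) - 6 = 8.
Step 5. [(-2*x) - 6 = 8] add 6: x sits inside (… - 6). So sub: -2*x = 14.
Step 6. [-2*x = 14] leading coefficient -2: divide by -2, so div: x = -7.

Answer: x ∈ {-7}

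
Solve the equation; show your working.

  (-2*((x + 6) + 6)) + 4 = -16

Step 1. [(-2*((x + 6) + 6)) + 4 = -16] -2 | LHS and -2 | -16: pull -2 out, so factor: ((x + 6) + 6) - 2 = 8.
Step 2. [((x + 6) + 6) - 2 = 8] 2 comes off first (add 2) ⇒ sub: (x + 6) + 6 = 10.
Step 3. [(x + 6) + 6 = 10] 6 comes off first (subtract 6). So sub: x + 6 = 4.
Step 4. [x + 6 = 4] subtract 6: x sits inside (… + 6). So sub: x = -2.

Answer: x ∈ {-2}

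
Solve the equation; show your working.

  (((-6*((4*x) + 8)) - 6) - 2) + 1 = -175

Step 1. [(((-6*((4*x) + 8)) - 6) - 2) + 1 = -175] the outer +1 inverts by subtracting 1. So sub: ((-6*((4*x) + 8)) - 6) - 2 = -176.
Step 2. [((-6*((4*x) + 8)) - 6) - 2 = -176] add 2: x sits inside (… - 2), so sub: (-6*((4*x) + 8)) - 6 = -174.
Step 3. [(-6*((4*x) + 8)) - 6 = -174] common factor -6 (LHS and -174) — divide through ⇒ factor: ((4*x) + 8) + 1 = 29.
Step 4. [((4*x) + 8) + 1 = 29] 1 comes off first (subtract 1). So sub: (4*x) + 8 = 28.
Step 5. [(4*x) + 8 = 28] 8 comes off first (subtract 8), so sub: 4*x = 20.
Step 6. [4*x = 20] 4 out front; divide by 4, so div: x = 5.

Answer: x ∈ {5}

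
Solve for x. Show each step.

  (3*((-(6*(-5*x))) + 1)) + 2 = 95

Step 1. [(3*((-(6*(-5*x))) + 1)) + 2 = 95] subtract 2: x sits inside (… + 2). So sub: 3*((-(6*(-5*x))) + 1) = 93.
Step 2. [3*((-(6*(-5*x))) + 1) = 93] 3 out front; divide by 3, so div: (-(6*(-5*x))) + 1 = 31.
Step 3. [(-(6*(-5*x))) + 1 = 31] 1 comes off first (subtract 1) ⇒ sub: -(6*(-5*x)) = 30.
Step 4. [-(6*(-5*x)) = 30] leading − — multiply by −1, so neg: 6*(-5*x) = -30.
Step 5. [6*(-5*x) = -30] 6 out front; divide by 6 ⇒ div: -5*x = -5.
Step 6. [-5*x = -5] -5·(inner) — divide through by -5. So div: x = 1.

Answer: x ∈ {1}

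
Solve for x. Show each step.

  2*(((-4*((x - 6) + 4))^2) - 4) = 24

Step 1. [2*(((-4*((x - 6) + 4))^2) - 4) = 24] leading coefficient 2: divide by 2, so div: ((-4*((x - 6) + 4))^2) - 4 = 12.
Step 2. [((-4*((x - 6) + 4))^2) - 4 = 12] -4 is outermost — add 4 both sides ⇒ sub: (-4*((x - 6) + 4))^2 = 16.
Step 3. [(-4*((x - 6) + 4))^2 = 16] 16 ≥ 0, LHS is (·)² — take ±√. So sqrt: -4*((x - 6) + 4) = 4 or -4.
Step 4. [-4*((x - 6) + 4) = 4 or -4] leading coefficient -4: divide by -4. So div: (x - 6) + 4 = -1 or 1.
Step 5. [(x - 6) + 4 = -1 or 1] the outer +4 inverts by subtracting 4 ⇒ sub: x - 6 = -5 or -3.
Step 6. [x - 6 = -5 or -3] 6 comes off first (add 6). So sub: x = 1 or 3.

Answer: x ∈ {1, 3}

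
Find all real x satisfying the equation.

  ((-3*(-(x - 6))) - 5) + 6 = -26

Step 1. [((-3*(-(x - 6))) - 5) + 6 = -26] subtract 6: x sits inside (… + 6), so sub: (-3*(-(x - 6))) - 5 = -32.
Step 2. [(-3*(-(x - 6))) - 5 = -32] 5 comes off first (add 5), so sub: -3*(-(x - 6)) = -27.
Step 3. [-3*(-(x - 6)) = -27] -3·(inner) — divide through by -3. So div: -(x - 6) = 9.
Step 4. [-(x - 6) = 9] leading − — multiply by −1 ⇒ neg: x - 6 = -9.
Step 5. [x - 6 = -9] the outer -6 inverts by adding 6 ⇒ sub: x = -3.

Answer: x ∈ {-3}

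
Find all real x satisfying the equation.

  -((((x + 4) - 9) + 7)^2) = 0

Step 1. [-((((x + 4) - 9) + 7)^2) = 0] leading − — multiply by −1 ⇒ neg: (((x + 4) - 9) + 7)^2 = 0.
Step 2. [(((x + 4) - 9) + 7)^2 = 0] LHS squared, RHS 0 ≥ 0: apply √ (±), so sqrt: ((x + 4) - 9) + 7 = 0.
Step 3. [((x + 4) - 9) + 7 = 0] peel the +7: subtract 7 from each side ⇒ sub: (x + 4) - 9 = -7.
Step 4. [(x + 4) - 9 = -7] 9 comes off first (add 9), so sub: x + 4 = 2.
Step 5. [x + 4 = 2] 4 comes off first (subtract 4). So sub: x = -2.

Answer: x ∈ {-2}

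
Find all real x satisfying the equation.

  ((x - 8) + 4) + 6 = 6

Step 1. [((x - 8) + 4) + 6 = 6] the outer +6 inverts by subtracting 6, so sub: (x - 8) + 4 = 0.
Step 2. [(x - 8) + 4 = 0] peel the +4: subtract 4 from each side. So sub: x - 8 = -4.
Step 3. [x - 8 = -4] the outer -8 inverts by adding 8 ⇒ sub: x = 4.

Answer: x ∈ {4}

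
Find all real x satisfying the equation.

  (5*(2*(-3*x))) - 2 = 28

Step 1. [(5*(2*(-3*x))) - 2 = 28] add 2: x sits inside (… - 2). So sub: 5*(2*(-3*x)) = 30.
Step 2. [5*(2*(-3*x)) = 30] LHS = 5·(…); ÷5 both sides, so div: 2*(-3*x) = 6.
Step 3. [2*(-3*x) = 6] 2·(inner) — divide through by 2. So div: -3*x = 3.
Step 4. [-3*x = 3] -3 out front; divide by -3, so div: x = -1.

Answer: x ∈ {-1}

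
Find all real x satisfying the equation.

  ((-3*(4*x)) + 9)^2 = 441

Step 1. [((-3*(4*x)) + 9)^2 = 441] 441 ≥ 0, LHS is (·)² — take ±√. So sqrt: (-3*(4*x)) + 9 = 21 or -21.
Step 2. [(-3*(4*x)) + 9 = 21 or -21] +9 is outermost — subtract 9 both sides, so sub: -3*(4*x) = 12 or -30.
Step 3. [-3*(4*x) = 12 or -30] LHS = -3·(…); ÷-3 both sides ⇒ div: 4*x = -4 or 10.
Step 4. [4*x = -4 or 10] 4 out front; divide by 4. So div: x = -1 or 5/2.

Answer: x ∈ {-1, 5/2}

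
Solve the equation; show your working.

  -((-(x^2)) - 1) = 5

Step 1. [-((-(x^2)) - 1) = 5] flip signs both sides ⇒ neg: (-(x^2)) - 1 = -5.
Step 2. [(-(x^2)) - 1 = -5] add 1: x sits inside (… - 1), so sub: -(x^2) = -4.
Step 3. [-(x^2) = -4] LHS negated; negate both sides ⇒ neg: x^2 = 4.
Step 4. [x^2 = 4] √ both sides: 4 ≥ 0 gives two branches. So sqrt: x = 2 or -2.

Answer: x ∈ {-2, 2}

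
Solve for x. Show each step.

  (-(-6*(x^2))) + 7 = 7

Step 1. [(-(-6*(x^2))) + 7 = 7] subtract 7: x sits inside (… + 7). So sub: -(-6*(x^2)) = 0.
Step 2. [-(-6*(x^2)) = 0] LHS negated; negate both sides, so neg: -6*(x^2) = 0.
Step 3. [-6*(x^2) = 0] leading coefficient -6: divide by -6 ⇒ div: x^2 = 0.
Step 4. [x^2 = 0] LHS squared, RHS 0 ≥ 0: apply √ (±) ⇒ sqrt: x = 0.

Answer: x ∈ {0}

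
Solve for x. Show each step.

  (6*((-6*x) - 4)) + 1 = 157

Step 1. [(6*((-6*x) - 4)) + 1 = 157] the outer +1 inverts by subtracting 1. So sub: 6*((-6*x) - 4) = 156.
Step 2. [6*((-6*x) - 4) = 156] leading coefficient 6: divide by 6, so div: (-6*x) - 4 = 26.
Step 3. [(-6*x) - 4 = 26] 4 comes off first (add 4), so sub: -6*x = 30.
Step 4. [-6*x = 30] LHS = -6·(…); ÷-6 both sides ⇒ div: x = -5.

Answer: x ∈ {-5}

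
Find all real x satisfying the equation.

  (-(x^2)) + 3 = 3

Step 1. [(-(x^2)) + 3 = 3] 3 comes off first (subtract 3) ⇒ sub: -(x^2) = 0.
Step 2. [-(x^2) = 0] flip signs both sides. So neg: x^2 = 0.
Step 3. [x^2 = 0] LHS squared, RHS 0 ≥ 0: apply √ (±), so sqrt: x = 0.

Answer: x ∈ {0}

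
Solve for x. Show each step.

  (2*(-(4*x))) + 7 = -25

Step 1. [(2*(-(4*x))) + 7 = -25] +7 is outermost — subtract 7 both sides. So sub: 2*(-(4*x)) = -32.
Step 2. [2*(-(4*x)) = -32] 2·(inner) — divide through by 2 ⇒ div: -(4*x) = -16.
Step 3. [-(4*x) = -16] LHS negated; negate both sides ⇒ neg: 4*x = 16.
Step 4. [4*x = 16] LHS = 4·(…); ÷4 both sides ⇒ div: x = 4.

Answer: x ∈ {4}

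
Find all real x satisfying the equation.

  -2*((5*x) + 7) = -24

Step 1. [-2*((5*x) + 7) = -24] LHS = -2·(…); ÷-2 both sides ⇒ div: (5*x) + 7 = 12.
Step 2. [(5*x) + 7 = 12] 7 comes off first (subtract 7). So sub: 5*x = 5.
Step 3. [5*x = 5] divide by the outer 5. So div: x = 1.

Answer: x ∈ {1}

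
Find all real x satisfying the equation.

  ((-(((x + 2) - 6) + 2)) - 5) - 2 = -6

Step 1. [((-(((x + 2) - 6) + 2)) - 5) - 2 = -6] -2 is outermost — add 2 both sides. So sub: (-(((x + 2) - 6) + 2)) - 5 = -4.
Step 2. [(-(((x + 2) - 6) + 2)) - 5 = -4] peel the -5: add 5 from each side, so sub: -(((x + 2) - 6) + 2) = 1.
Step 3. [-(((x + 2) - 6) + 2) = 1] flip signs both sides ⇒ neg: ((x + 2) - 6) + 2 = -1.
Step 4. [((x + 2) - 6) + 2 = -1] peel the +2: subtract 2 from each side. So sub: (x + 2) - 6 = -3.
Step 5. [(x + 2) - 6 = -3] 6 comes off first (add 6), so sub: x + 2 = 3.
Step 6. [x + 2 = 3] the outer +2 inverts by subtracting 2. So sub: x = 1.

Answer: x ∈ {1}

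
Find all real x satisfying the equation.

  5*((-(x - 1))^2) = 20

Step 1. [5*((-(x - 1))^2) = 20] LHS = 5·(…); ÷5 both sides, so div: (-(x - 1))^2 = 4.
Step 2. [(-(x - 1))^2 = 4] LHS squared, RHS 4 ≥ 0: apply √ (±), so sqrt: -(x - 1) = 2 or -2.
Step 3. [-(x - 1) = 2 or -2] LHS negated; negate both sides. So neg: x - 1 = -2 or 2.
Step 4. [x - 1 = -2 or 2] add 1: x sits inside (… - 1), so sub: x = -1 or 3.

Answer: x ∈ {-1, 3}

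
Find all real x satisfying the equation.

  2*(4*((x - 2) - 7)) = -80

Step 1. [2*(4*((x - 2) - 7)) = -80] LHS = 2·(…); ÷2 both sides ⇒ div: 4*((x - 2) - 7) = -40.
Step 2. [4*((x - 2) - 7) = -40] LHS = 4·(…); ÷4 both sides, so div: (x - 2) - 7 = -10.
Step 3. [(x - 2) - 7 = -10] 7 comes off first (add 7), so sub: x - 2 = -3.
Step 4. [x - 2 = -3] the outer -2 inverts by adding 2, so sub: x = -1.

Answer: x ∈ {-1}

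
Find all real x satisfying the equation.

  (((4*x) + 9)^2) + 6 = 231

Step 1. [(((4*x) + 9)^2) + 6 = 231] the outer +6 inverts by subtracting 6, so sub: ((4*x) + 9)^2 = 225.
Step 2. [((4*x) + 9)^2 = 225] √ both sides: 225 ≥ 0 gives two branches ⇒ sqrt: (4*x) + 9 = 15 or -15.
Step 3. [(4*x) + 9 = 15 or -15] 9 comes off first (subtract 9) ⇒ sub: 4*x = 6 or -24.
Step 4. [4*x = 6 or -24] 4·(inner) — divide through by 4. So div: x = 3/2 or -6.

Answer: x ∈ {-6, 3/2}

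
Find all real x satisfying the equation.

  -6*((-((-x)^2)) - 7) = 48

Step 1. [-6*((-((-x)^2)) - 7) = 48] -6 out front; divide by -6, so div: (-((-x)^2)) - 7 = -8.
Step 2. [(-((-x)^2)) - 7 = -8] -7 is outermost — add 7 both sides. So sub: -((-x)^2) = -1.
Step 3. [-((-x)^2) = -1] LHS negated; negate both sides, so neg: (-x)^2 = 1.
Step 4. [(-x)^2 = 1] LHS squared, RHS 1 ≥ 0: apply √ (±). So sqrt: -x = 1 or -1.
Step 5. [-x = 1 or -1] flip signs both sides ⇒ neg: x = -1 or 1.

Answer: x ∈ {-1, 1}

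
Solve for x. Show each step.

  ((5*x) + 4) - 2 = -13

Step 1. [((5*x) + 4) - 2 = -13] the outer -2 inverts by adding 2 ⇒ sub: (5*x) + 4 = -11.
Step 2. [(5*x) + 4 = -11] peel the +4: subtract 4 from each side, so sub: 5*x = -15.
Step 3. [5*x = -15] 5·(inner) — divide through by 5. So div: x = -3.

Answer: x ∈ {-3}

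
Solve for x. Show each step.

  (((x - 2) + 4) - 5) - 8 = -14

Step 1. [(((x - 2) + 4) - 5) - 8 = -14] add 8: x sits inside (… - 8). So sub: ((x - 2) + 4) - 5 = -6.
Step 2. [((x - 2) + 4) - 5 = -6] peel the -5: add 5 from each side. So sub: (x - 2) + 4 = -1.
Step 3. [(x - 2) + 4 = -1] +4 is outermost — subtract 4 both sides, so sub: x - 2 = -5.
Step 4. [x - 2 = -5] -2 is outermost — add 2 both sides. So sub: x = -3.

Answer: x ∈ {-3}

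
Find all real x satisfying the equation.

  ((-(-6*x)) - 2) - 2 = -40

Step 1. [((-(-6*x)) - 2) - 2 = -40] 2 comes off first (add 2). So sub: (-(-6*x)) - 2 = -38.
Step 2. [(-(-6*x)) - 2 = -38] 2 comes off first (add 2). So sub: -(-6*x) = -36.
Step 3. [-(-6*x) = -36] LHS negated; negate both sides ⇒ neg: -6*x = 36.
Step 4. [-6*x = 36] -6·(inner) — divide through by -6, so div: x = -6.

Answer: x ∈ {-6}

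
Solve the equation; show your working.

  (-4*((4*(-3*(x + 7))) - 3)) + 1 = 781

Step 1. [(-4*((4*(-3*(x + 7))) - 3)) + 1 = 781] subtract 1: x sits inside (… + 1) ⇒ sub: -4*((4*(-3*(x + 7))) - 3) = 780.
Step 2. [-4*((4*(-3*(x + 7))) - 3) = 780] leading coefficient -4: divide by -4. So div: (4*(-3*(x + 7))) - 3 = -195.
Step 3. [(4*(-3*(x + 7))) - 3 = -195] -3 is outermost — add 3 both sides, so sub: 4*(-3*(x + 7)) = -192.
Step 4. [4*(-3*(x + 7)) = -192] divide by the outer 4 ⇒ div: -3*(x + 7) = -48.
Step 5. [-3*(x + 7) = -48] leading coefficient -3: divide by -3, so div: x + 7 = 16.
Step 6. [x + 7 = 16] peel the +7: subtract 7 from each side ⇒ sub: x = 9.

Answer: x ∈ {9}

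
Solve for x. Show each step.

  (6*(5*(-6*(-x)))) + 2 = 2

Step 1. [(6*(5*(-6*(-x)))) + 2 = 2] 2 comes off first (subtract 2) ⇒ sub: 6*(5*(-6*(-x))) = 0.
Step 2. [6*(5*(-6*(-x))) = 0] LHS = 6·(…); ÷6 both sides ⇒ div: 5*(-6*(-x)) = 0.
Step 3. [5*(-6*(-x)) = 0] leading coefficient 5: divide by 5 ⇒ div: -6*(-x) = 0.
Step 4. [-6*(-x) = 0] LHS = -6·(…); ÷-6 both sides. So div: -x = 0.
Step 5. [-x = 0] leading − — multiply by −1. So neg: x = 0.

Answer: x ∈ {0}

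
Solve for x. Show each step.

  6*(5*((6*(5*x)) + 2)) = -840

Step 1. [6*(5*((6*(5*x)) + 2)) = -840] leading coefficient 6: divide by 6. So div: 5*((6*(5*x)) + 2) = -140.
Step 2. [5*((6*(5*x)) + 2) = -140] 5·(inner) — divide through by 5. So div: (6*(5*x)) + 2 = -28.
Step 3. [(6*(5*x)) + 2 = -28] peel the +2: subtract 2 from each side, so sub: 6*(5*x) = -30.
Step 4. [6*(5*x) = -30] divide by the outer 6, so div: 5*x = -5.
Step 5. [5*x = -5] 5 out front; divide by 5, so div: x = -1.

Answer: x ∈ {-1}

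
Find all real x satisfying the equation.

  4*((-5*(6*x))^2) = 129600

Step 1. [4*((-5*(6*x))^2) = 129600] divide by the outer 4. So div: (-5*(6*x))^2 = 32400.
Step 2. [(-5*(6*x))^2 = 32400] 32400 ≥ 0, LHS is (·)² — take ±√ ⇒ sqrt: -5*(6*x) = 180 or -180.
Step 3. [-5*(6*x) = 180 or -180] -5 out front; divide by -5, so div: 6*x = -36 or 36.
Step 4. [6*x = -36 or 36] LHS = 6·(…); ÷6 both sides, so div: x = -6 or 6.

Answer: x ∈ {-6, 6}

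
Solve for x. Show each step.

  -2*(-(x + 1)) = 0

Step 1. [-2*(-(x + 1)) = 0] leading coefficient -2: divide by -2 ⇒ div: -(x + 1) = 0.
Step 2. [-(x + 1) = 0] flip signs both sides. So neg: x + 1 = 0.
Step 3. [x + 1 = 0] peel the +1: subtract 1 from each side. So sub: x = -1.

Answer: x ∈ {-1}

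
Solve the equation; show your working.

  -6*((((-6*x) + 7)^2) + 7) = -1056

Step 1. [-6*((((-6*x) + 7)^2) + 7) = -1056] LHS = -6·(…); ÷-6 both sides ⇒ div: (((-6*x) + 7)^2) + 7 = 176.
Step 2. [(((-6*x) + 7)^2) + 7 = 176] the outer +7 inverts by subtracting 7 ⇒ sub: ((-6*x) + 7)^2 = 169.
Step 3. [((-6*x) + 7)^2 = 169] √ both sides: 169 ≥ 0 gives two branches. So sqrt: (-6*x) + 7 = 13 or -13.
Step 4. [(-6*x) + 7 = 13 or -13] peel the +7: subtract 7 from each side ⇒ sub: -6*x = 6 or -20.
Step 5. [-6*x = 6 or -20] leading coefficient -6: divide by -6, so div: x = -1 or 10/3.

Answer: x ∈ {-1, 10/3}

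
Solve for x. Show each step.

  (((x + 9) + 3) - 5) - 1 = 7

Step 1. [(((x + 9) + 3) - 5) - 1 = 7] -1 is outermost — add 1 both sides, so sub: ((x + 9) + 3) - 5 = 8.
Step 2. [((x + 9) + 3) - 5 = 8] -5 is outermost — add 5 both sides ⇒ sub: (x + 9) + 3 = 13.
Step 3. [(x + 9) + 3 = 13] the outer +3 inverts by subtracting 3. So sub: x + 9 = 10.
Step 4. [x + 9 = 10] the outer +9 inverts by subtracting 9. So sub: x = 1.

Answer: x ∈ {1}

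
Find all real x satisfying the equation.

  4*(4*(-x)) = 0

Step 1. [4*(4*(-x)) = 0] 4 out front; divide by 4, so div: 4*(-x) = 0.
Step 2. [4*(-x) = 0] 4·(inner) — divide through by 4, so div: -x = 0.
Step 3. [-x = 0] leading − — multiply by −1 ⇒ neg: x = 0.

Answer: x ∈ {0}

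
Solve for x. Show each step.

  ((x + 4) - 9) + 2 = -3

Step 1. [((x + 4) - 9) + 2 = -3] subtract 2: x sits inside (… + 2), so sub: (x + 4) - 9 = -5.
Step 2. [(x + 4) - 9 = -5] 9 comes off first (add 9). So sub: x + 4 = 4.
Step 3. [x + 4 = 4] 4 comes off first (subtract 4). So sub: x = 0.

Answer: x ∈ {0}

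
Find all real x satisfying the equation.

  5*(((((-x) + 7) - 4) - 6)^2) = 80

Step 1. [5*(((((-x) + 7) - 4) - 6)^2) = 80] 5·(inner) — divide through by 5 ⇒ div: ((((-x) + 7) - 4) - 6)^2 = 16.
Step 2. [((((-x) + 7) - 4) - 6)^2 = 16] √ both sides: 16 ≥ 0 gives two branches ⇒ sqrt: (((-x) + 7) - 4) - 6 = 4 or -4.
Step 3. [(((-x) + 7) - 4) - 6 = 4 or -4] add 6: x sits inside (… - 6) ⇒ sub: ((-x) + 7) - 4 = 10 or 2.
Step 4. [((-x) + 7) - 4 = 10 or 2] add 4: x sits inside (… - 4) ⇒ sub: (-x) + 7 = 14 or 6.
Step 5. [(-x) + 7 = 14 or 6] subtract 7: x sits inside (… + 7) ⇒ sub: -x = 7 or -1.
Step 6. [-x = 7 or -1] LHS negated; negate both sides, so neg: x = -7 or 1.

Answer: x ∈ {-7, 1}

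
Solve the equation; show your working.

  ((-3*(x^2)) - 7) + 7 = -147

Step 1. [((-3*(x^2)) - 7) + 7 = -147] +7 is outermost — subtract 7 both sides. So sub: (-3*(x^2)) - 7 = -154.
Step 2. [(-3*(x^2)) - 7 = -154] 7 comes off first (add 7). So sub: -3*(x^2) = -147.
Step 3. [-3*(x^2) = -147] LHS = -3·(…); ÷-3 both sides, so div: x^2 = 49.
Step 4. [x^2 = 49] LHS squared, RHS 49 ≥ 0: apply √ (±) ⇒ sqrt: x = 7 or -7.

Answer: x ∈ {-7, 7}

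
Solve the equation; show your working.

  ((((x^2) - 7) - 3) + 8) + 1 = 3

Step 1. [((((x^2) - 7) - 3) + 8) + 1 = 3] 1 comes off first (subtract 1). So sub: (((x^2) - 7) - 3) + 8 = 2.
Step 2. [(((x^2) - 7) - 3) + 8 = 2] the outer +8 inverts by subtracting 8. So sub: ((x^2) - 7) - 3 = -6.
Step 3. [((x^2) - 7) - 3 = -6] peel the -3: add 3 from each side, so sub: (x^2) - 7 = -3.
Step 4. [(x^2) - 7 = -3] add 7: x sits inside (… - 7) ⇒ sub: x^2 = 4.
Step 5. [x^2 = 4] √ both sides: 4 ≥ 0 gives two branches. So sqrt: x = 2 or -2.

Answer: x ∈ {-2, 2}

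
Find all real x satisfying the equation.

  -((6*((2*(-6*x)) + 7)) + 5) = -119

Step 1. [-((6*((2*(-6*x)) + 7)) + 5) = -119] flip signs both sides, so neg: (6*((2*(-6*x)) + 7)) + 5 = 119.
Step 2. [(6*((2*(-6*x)) + 7)) + 5 = 119] +5 is outermost — subtract 5 both sides. So sub: 6*((2*(-6*x)) + 7) = 114.
Step 3. [6*((2*(-6*x)) + 7) = 114] 6·(inner) — divide through by 6. So div: (2*(-6*x)) + 7 = 19.
Step 4. [(2*(-6*x)) + 7 = 19] +7 is outermost — subtract 7 both sides ⇒ sub: 2*(-6*x) = 12.
Step 5. [2*(-6*x) = 12] 2 out front; divide by 2 ⇒ div: -6*x = 6.
Step 6. [-6*x = 6] leading coefficient -6: divide by -6 ⇒ div: x = -1.

Answer: x ∈ {-1}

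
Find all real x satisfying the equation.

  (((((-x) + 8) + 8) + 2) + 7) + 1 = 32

Step 1. [(((((-x) + 8) + 8) + 2) + 7) + 1 = 32] subtract 1: x sits inside (… + 1). So sub: ((((-x) + 8) + 8) + 2) + 7 = 31.
Step 2. [((((-x) + 8) + 8) + 2) + 7 = 31] +7 is outermost — subtract 7 both sides. So sub: (((-x) + 8) + 8) + 2 = 24.
Step 3. [(((-x) + 8) + 8) + 2 = 24] +2 is outermost — subtract 2 both sides, so sub: ((-x) + 8) + 8 = 22.
Step 4. [((-x) + 8) + 8 = 22] +8 is outermost — subtract 8 both sides ⇒ sub: (-x) + 8 = 14.
Step 5. [(-x) + 8 = 14] +8 is outermost — subtract 8 both sides ⇒ sub: -x = 6.
Step 6. [-x = 6] LHS negated; negate both sides ⇒ neg: x = -6.

Answer: x ∈ {-6}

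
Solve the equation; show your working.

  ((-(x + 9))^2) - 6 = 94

Step 1. [((-(x + 9))^2) - 6 = 94] -6 is outermost — add 6 both sides. So sub: (-(x + 9))^2 = 100.
Step 2. [(-(x + 9))^2 = 100] 100 ≥ 0, LHS is (·)² — take ±√ ⇒ sqrt: -(x + 9) = 10 or -10.
Step 3. [-(x + 9) = 10 or -10] LHS negated; negate both sides ⇒ neg: x + 9 = -10 or 10.
Step 4. [x + 9 = -10 or 10] subtract 9: x sits inside (… + 9). So sub: x = -19 or 1.

Answer: x ∈ {-19, 1}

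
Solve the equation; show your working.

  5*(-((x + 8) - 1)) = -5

Step 1. [5*(-((x + 8) - 1)) = -5] 5 out front; divide by 5. So div: -((x + 8) - 1) = -1.
Step 2. [-((x + 8) - 1) = -1] leading − — multiply by −1, so neg: (x + 8) - 1 = 1.
Step 3. [(x + 8) - 1 = 1] add 1: x sits inside (… - 1) ⇒ sub: x + 8 = 2.
Step 4. [x + 8 = 2] +8 is outermost — subtract 8 both sides, so sub: x = -6.

Answer: x ∈ {-6}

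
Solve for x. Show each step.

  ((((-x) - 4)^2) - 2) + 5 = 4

Step 1. [((((-x) - 4)^2) - 2) + 5 = 4] subtract 5: x sits inside (… + 5), so sub: (((-x) - 4)^2) - 2 = -1.
Step 2. [(((-x) - 4)^2) - 2 = -1] 2 comes off first (add 2) ⇒ sub: ((-x) - 4)^2 = 1.
Step 3. [((-x) - 4)^2 = 1] 1 ≥ 0, LHS is (·)² — take ±√. So sqrt: (-x) - 4 = 1 or -1.
Step 4. [(-x) - 4 = 1 or -1] 4 comes off first (add 4), so sub: -x = 5 or 3.
Step 5. [-x = 5 or 3] leading − — multiply by −1. So neg: x = -5 or -3.

Answer: x ∈ {-5, -3}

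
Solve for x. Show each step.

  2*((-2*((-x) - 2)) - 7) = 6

Step 1. [2*((-2*((-x) - 2)) - 7) = 6] 2 out front; divide by 2, so div: (-2*((-x) - 2)) - 7 = 3.
Step 2. [(-2*((-x) - 2)) - 7 = 3] add 7: x sits inside (… - 7) ⇒ sub: -2*((-x) - 2) = 10.
Step 3. [-2*((-x) - 2) = 10] LHS = -2·(…); ÷-2 both sides. So div: (-x) - 2 = -5.
Step 4. [(-x) - 2 = -5] add 2: x sits inside (… - 2). So sub: -x = -3.
Step 5. [-x = -3] leading − — multiply by −1, so neg: x = 3.

Answer: x ∈ {3}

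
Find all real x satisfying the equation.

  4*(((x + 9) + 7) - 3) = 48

Step 1. [4*(((x + 9) + 7) - 3) = 48] 4 out front; divide by 4 ⇒ div: ((x + 9) + 7) - 3 = 12.
Step 2. [((x + 9) + 7) - 3 = 12] -3 is outermost — add 3 both sides. So sub: (x + 9) + 7 = 15.
Step 3. [(x + 9) + 7 = 15] subtract 7: x sits inside (… + 7). So sub: x + 9 = 8.
Step 4. [x + 9 = 8] the outer +9 inverts by subtracting 9 ⇒ sub: x = -1.

Answer: x ∈ {-1}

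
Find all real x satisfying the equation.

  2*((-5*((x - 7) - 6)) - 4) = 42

Step 1. [2*((-5*((x - 7) - 6)) - 4) = 42] divide by the outer 2 ⇒ div: (-5*((x - 7) - 6)) - 4 = 21.
Step 2. [(-5*((x - 7) - 6)) - 4 = 21] -4 is outermost — add 4 both sides ⇒ sub: -5*((x - 7) - 6) = 25.
Step 3. [-5*((x - 7) - 6) = 25] divide by the outer -5, so div: (x - 7) - 6 = -5.
Step 4. [(x - 7) - 6 = -5] 6 comes off first (add 6). So sub: x - 7 = 1.
Step 5. [x - 7 = 1] the outer -7 inverts by adding 7 ⇒ sub: x = 8.

Answer: x ∈ {8}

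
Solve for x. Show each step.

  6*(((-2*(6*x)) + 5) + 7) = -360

Step 1. [6*(((-2*(6*x)) + 5) + 7) = -360] leading coefficient 6: divide by 6, so div: ((-2*(6*x)) + 5) + 7 = -60.
Step 2. [((-2*(6*x)) + 5) + 7 = -60] 7 comes off first (subtract 7) ⇒ sub: (-2*(6*x)) + 5 = -67.
Step 3. [(-2*(6*x)) + 5 = -67] the outer +5 inverts by subtracting 5 ⇒ sub: -2*(6*x) = -72.
Step 4. [-2*(6*x) = -72] -2 out front; divide by -2 ⇒ div: 6*x = 36.
Step 5. [6*x = 36] leading coefficient 6: divide by 6. So div: x = 6.

Answer: x ∈ {6}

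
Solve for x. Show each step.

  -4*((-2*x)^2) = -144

Step 1. [-4*((-2*x)^2) = -144] -4·(inner) — divide through by -4. So div: (-2*x)^2 = 36.
Step 2. [(-2*x)^2 = 36] √ both sides: 36 ≥ 0 gives two branches ⇒ sqrt: -2*x = 6 or -6.
Step 3. [-2*x = 6 or -6] leading coefficient -2: divide by -2, so div: x = -3 or 3.

Answer: x ∈ {-3, 3}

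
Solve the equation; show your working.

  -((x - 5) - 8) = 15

Step 1. [-((x - 5) - 8) = 15] leading − — multiply by −1, so neg: (x - 5) - 8 = -15.
Step 2. [(x - 5) - 8 = -15] -8 is outermost — add 8 both sides ⇒ sub: x - 5 = -7.
Step 3. [x - 5 = -7] -5 is outermost — add 5 both sides. So sub: x = -2.

Answer: x ∈ {-2}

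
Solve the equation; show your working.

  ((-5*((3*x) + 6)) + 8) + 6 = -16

Step 1. [((-5*((3*x) + 6)) + 8) + 6 = -16] subtract 6: x sits inside (… + 6), so sub: (-5*((3*x) + 6)) + 8 = -22.
Step 2. [(-5*((3*x) + 6)) + 8 = -22] subtract 8: x sits inside (… + 8) ⇒ sub: -5*((3*x) + 6) = -30.
Step 3. [-5*((3*x) + 6) = -30] -5·(inner) — divide through by -5. So div: (3*x) + 6 = 6.
Step 4. [(3*x) + 6 = 6] +6 is outermost — subtract 6 both sides ⇒ sub: 3*x = 0.
Step 5. [3*x = 0] 3 out front; divide by 3 ⇒ div: x = 0.

Answer: x ∈ {0}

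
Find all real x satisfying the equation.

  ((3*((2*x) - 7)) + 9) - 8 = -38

Step 1. [((3*((2*x) - 7)) + 9) - 8 = -38] the outer -8 inverts by adding 8 ⇒ sub: (3*((2*x) - 7)) + 9 = -30.
Step 2. [(3*((2*x) - 7)) + 9 = -30] subtract 9: x sits inside (… + 9) ⇒ sub: 3*((2*x) - 7) = -39.
Step 3. [3*((2*x) - 7) = -39] LHS = 3·(…); ÷3 both sides ⇒ div: (2*x) - 7 = -13.
Step 4. [(2*x) - 7 = -13] the outer -7 inverts by adding 7, so sub: 2*x = -6.
Step 5. [2*x = -6] LHS = 2·(…); ÷2 both sides. So div: x = -3.

Answer: x ∈ {-3}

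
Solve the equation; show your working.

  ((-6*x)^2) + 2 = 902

Step 1. [((-6*x)^2) + 2 = 902] peel the +2: subtract 2 from each side, so sub: (-6*x)^2 = 900.
Step 2. [(-6*x)^2 = 900] LHS squared, RHS 900 ≥ 0: apply √ (±). So sqrt: -6*x = 30 or -30.
Step 3. [-6*x = 30 or -30] divide by the outer -6. So div: x = -5 or 5.

Answer: x ∈ {-5, 5}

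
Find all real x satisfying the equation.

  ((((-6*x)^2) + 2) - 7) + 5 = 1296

Step 1. [((((-6*x)^2) + 2) - 7) + 5 = 1296] peel the +5: subtract 5 from each side. So sub: (((-6*x)^2) + 2) - 7 = 1291.
Step 2. [(((-6*x)^2) + 2) - 7 = 1291] -7 is outermost — add 7 both sides. So sub: ((-6*x)^2) + 2 = 1298.
Step 3. [((-6*x)^2) + 2 = 1298] peel the +2: subtract 2 from each side ⇒ sub: (-6*x)^2 = 1296.
Step 4. [(-6*x)^2 = 1296] LHS squared, RHS 1296 ≥ 0: apply √ (±). So sqrt: -6*x = 36 or -36.
Step 5. [-6*x = 36 or -36] -6 out front; divide by -6 ⇒ div: x = -6 or 6.

Answer: x ∈ {-6, 6}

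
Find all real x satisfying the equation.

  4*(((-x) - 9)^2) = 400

Step 1. [4*(((-x) - 9)^2) = 400] divide by the outer 4, so div: ((-x) - 9)^2 = 100.
Step 2. [((-x) - 9)^2 = 100] LHS squared, RHS 100 ≥ 0: apply √ (±), so sqrt: (-x) - 9 = 10 or -10.
Step 3. [(-x) - 9 = 10 or -10] peel the -9: add 9 from each side. So sub: -x = 19 or -1.
Step 4. [-x = 19 or -1] leading − — multiply by −1. So neg: x = -19 or 1.

Answer: x ∈ {-19, 1}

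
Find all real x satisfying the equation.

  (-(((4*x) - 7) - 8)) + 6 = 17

Step 1. [(-(((4*x) - 7) - 8)) + 6 = 17] 6 comes off first (subtract 6), so sub: -(((4*x) - 7) - 8) = 11.
Step 2. [-(((4*x) - 7) - 8) = 11] LHS negated; negate both sides. So neg: ((4*x) - 7) - 8 = -11.
Step 3. [((4*x) - 7) - 8 = -11] the outer -8 inverts by adding 8. So sub: (4*x) - 7 = -3.
Step 4. [(4*x) - 7 = -3] add 7: x sits inside (… - 7), so sub: 4*x = 4.
Step 5. [4*x = 4] divide by the outer 4, so div: x = 1.

Answer: x ∈ {1}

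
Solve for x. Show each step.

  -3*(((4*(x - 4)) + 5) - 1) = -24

Step 1. [-3*(((4*(x - 4)) + 5) - 1) = -24] leading coefficient -3: divide by -3, so div: ((4*(x - 4)) + 5) - 1 = 8.
Step 2. [((4*(x - 4)) + 5) - 1 = 8] add 1: x sits inside (… - 1) ⇒ sub: (4*(x - 4)) + 5 = 9.
Step 3. [(4*(x - 4)) + 5 = 9] the outer +5 inverts by subtracting 5. So sub: 4*(x - 4) = 4.
Step 4. [4*(x - 4) = 4] 4 out front; divide by 4 ⇒ div: x - 4 = 1.
Step 5. [x - 4 = 1] -4 is outermost — add 4 both sides, so sub: x = 5.

Answer: x ∈ {5}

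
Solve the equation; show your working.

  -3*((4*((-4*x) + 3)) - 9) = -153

Step 1. [-3*((4*((-4*x) + 3)) - 9) = -153] divide by the outer -3. So div: (4*((-4*x) + 3)) - 9 = 51.
Step 2. [(4*((-4*x) + 3)) - 9 = 51] peel the -9: add 9 from each side. So sub: 4*((-4*x) + 3) = 60.
Step 3. [4*((-4*x) + 3) = 60] 4 out front; divide by 4. So div: (-4*x) + 3 = 15.
Step 4. [(-4*x) + 3 = 15] subtract 3: x sits inside (… + 3). So sub: -4*x = 12.
Step 5. [-4*x = 12] -4 out front; divide by -4. So div: x = -3.

Answer: x ∈ {-3}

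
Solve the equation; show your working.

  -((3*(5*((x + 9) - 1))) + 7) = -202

Step 1. [-((3*(5*((x + 9) - 1))) + 7) = -202] LHS negated; negate both sides, so neg: (3*(5*((x + 9) - 1))) + 7 = 202.
Step 2. [(3*(5*((x + 9) - 1))) + 7 = 202] subtract 7: x sits inside (… + 7). So sub: 3*(5*((x + 9) - 1)) = 195.
Step 3. [3*(5*((x + 9) - 1)) = 195] leading coefficient 3: divide by 3, so div: 5*((x + 9) - 1) = 65.
Step 4. [5*((x + 9) - 1) = 65] leading coefficient 5: divide by 5 ⇒ div: (x + 9) - 1 = 13.
Step 5. [(x + 9) - 1 = 13] add 1: x sits inside (… - 1), so sub: x + 9 = 14.
Step 6. [x + 9 = 14] the outer +9 inverts by subtracting 9. So sub: x = 5.

Answer: x ∈ {5}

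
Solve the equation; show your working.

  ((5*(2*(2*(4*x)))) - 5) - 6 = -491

Step 1. [((5*(2*(2*(4*x)))) - 5) - 6 = -491] peel the -6: add 6 from each side, so sub: (5*(2*(2*(4*x)))) - 5 = -485.
Step 2. [(5*(2*(2*(4*x)))) - 5 = -485] 5 comes off first (add 5). So sub: 5*(2*(2*(4*x))) = -480.
Step 3. [5*(2*(2*(4*x))) = -480] 5 out front; divide by 5. So div: 2*(2*(4*x)) = -96.
Step 4. [2*(2*(4*x)) = -96] 2·(inner) — divide through by 2. So div: 2*(4*x) = -48.
Step 5. [2*(4*x) = -48] divide by the outer 2, so div: 4*x = -24.
Step 6. [4*x = -24] 4 out front; divide by 4, so div: x = -6.

Answer: x ∈ {-6}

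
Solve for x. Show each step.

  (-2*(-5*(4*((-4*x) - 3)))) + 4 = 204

Step 1. [(-2*(-5*(4*((-4*x) - 3)))) + 4 = 204] peel the +4: subtract 4 from each side ⇒ sub: -2*(-5*(4*((-4*x) - 3))) = 200.
Step 2. [-2*(-5*(4*((-4*x) - 3))) = 200] -2·(inner) — divide through by -2 ⇒ div: -5*(4*((-4*x) - 3)) = -100.
Step 3. [-5*(4*((-4*x) - 3)) = -100] -5·(inner) — divide through by -5, so div: 4*((-4*x) - 3) = 20.
Step 4. [4*((-4*x) - 3) = 20] 4 out front; divide by 4. So div: (-4*x) - 3 = 5.
Step 5. [(-4*x) - 3 = 5] -3 is outermost — add 3 both sides, so sub: -4*x = 8.
Step 6. [-4*x = 8] -4 out front; divide by -4 ⇒ div: x = -2.

Answer: x ∈ {-2}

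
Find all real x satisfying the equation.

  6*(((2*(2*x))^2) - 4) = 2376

Step 1. [6*(((2*(2*x))^2) - 4) = 2376] 6 out front; divide by 6 ⇒ div: ((2*(2*x))^2) - 4 = 396.
Step 2. [((2*(2*x))^2) - 4 = 396] add 4: x sits inside (… - 4), so sub: (2*(2*x))^2 = 400.
Step 3. [(2*(2*x))^2 = 400] 400 ≥ 0, LHS is (·)² — take ±√. So sqrt: 2*(2*x) = 20 or -20.
Step 4. [2*(2*x) = 20 or -20] divide by the outer 2, so div: 2*x = 10 or -10.
Step 5. [2*x = 10 or -10] LHS = 2·(…); ÷2 both sides. So div: x = 5 or -5.

Answer: x ∈ {-5, 5}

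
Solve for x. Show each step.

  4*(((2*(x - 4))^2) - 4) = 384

Step 1. [4*(((2*(x - 4))^2) - 4) = 384] 4 out front; divide by 4, so div: ((2*(x - 4))^2) - 4 = 96.
Step 2. [((2*(x - 4))^2) - 4 = 96] add 4: x sits inside (… - 4) ⇒ sub: (2*(x - 4))^2 = 100.
Step 3. [(2*(x - 4))^2 = 100] 100 ≥ 0, LHS is (·)² — take ±√. So sqrt: 2*(x - 4) = 10 or -10.
Step 4. [2*(x - 4) = 10 or -10] 2 out front; divide by 2. So div: x - 4 = 5 or -5.
Step 5. [x - 4 = 5 or -5] -4 is outermost — add 4 both sides. So sub: x = 9 or -1.

Answer: x ∈ {-1, 9}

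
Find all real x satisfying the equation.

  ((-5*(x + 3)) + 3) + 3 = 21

Step 1. [((-5*(x + 3)) + 3) + 3 = 21] 3 comes off first (subtract 3) ⇒ sub: (-5*(x + 3)) + 3 = 18.
Step 2. [(-5*(x + 3)) + 3 = 18] 3 comes off first (subtract 3). So sub: -5*(x + 3) = 15.
Step 3. [-5*(x + 3) = 15] divide by the outer -5. So div: x + 3 = -3.
Step 4. [x + 3 = -3] +3 is outermost — subtract 3 both sides, so sub: x = -6.

Answer: x ∈ {-6}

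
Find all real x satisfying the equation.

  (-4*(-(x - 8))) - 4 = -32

Step 1. [(-4*(-(x - 8))) - 4 = -32] -4 | LHS and -4 | -32: pull -4 out ⇒ factor: (-(x - 8)) + 1 = 8.
Step 2. [(-(x - 8)) + 1 = 8] peel the +1: subtract 1 from each side, so sub: -(x - 8) = 7.
Step 3. [-(x - 8) = 7] flip signs both sides. So neg: x - 8 = -7.
Step 4. [x - 8 = -7] peel the -8: add 8 from each side, so sub: x = 1.

Answer: x ∈ {1}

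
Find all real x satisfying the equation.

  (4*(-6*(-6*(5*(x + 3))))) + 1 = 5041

Step 1. [(4*(-6*(-6*(5*(x + 3))))) + 1 = 5041] the outer +1 inverts by subtracting 1. So sub: 4*(-6*(-6*(5*(x + 3)))) = 5040.
Step 2. [4*(-6*(-6*(5*(x + 3)))) = 5040] leading coefficient 4: divide by 4 ⇒ div: -6*(-6*(5*(x + 3))) = 1260.
Step 3. [-6*(-6*(5*(x + 3))) = 1260] -6 out front; divide by -6. So div: -6*(5*(x + 3)) = -210.
Step 4. [-6*(5*(x + 3)) = -210] -6 out front; divide by -6 ⇒ div: 5*(x + 3) = 35.
Step 5. [5*(x + 3) = 35] LHS = 5·(…); ÷5 both sides, so div: x + 3 = 7.
Step 6. [x + 3 = 7] +3 is outermost — subtract 3 both sides. So sub: x = 4.

Answer: x ∈ {4}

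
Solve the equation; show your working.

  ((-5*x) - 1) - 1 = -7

Step 1. [((-5*x) - 1) - 1 = -7] peel the -1: add 1 from each side ⇒ sub: (-5*x) - 1 = -6.
Step 2. [(-5*x) - 1 = -6] peel the -1: add 1 from each side ⇒ sub: -5*x = -5.
Step 3. [-5*x = -5] -5·(inner) — divide through by -5 ⇒ div: x = 1.

Answer: x ∈ {1}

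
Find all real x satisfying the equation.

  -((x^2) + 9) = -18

Step 1. [-((x^2) + 9) = -18] leading − — multiply by −1 ⇒ neg: (x^2) + 9 = 18.
Step 2. [(x^2) + 9 = 18] peel the +9: subtract 9 from each side ⇒ sub: x^2 = 9.
Step 3. [x^2 = 9] LHS squared, RHS 9 ≥ 0: apply √ (±) ⇒ sqrt: x = 3 or -3.

Answer: x ∈ {-3, 3}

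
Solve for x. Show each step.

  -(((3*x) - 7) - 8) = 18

Step 1. [-(((3*x) - 7) - 8) = 18] leading − — multiply by −1, so neg: ((3*x) - 7) - 8 = -18.
Step 2. [((3*x) - 7) - 8 = -18] 8 comes off first (add 8), so sub: (3*x) - 7 = -10.
Step 3. [(3*x) - 7 = -10] -7 is outermost — add 7 both sides ⇒ sub: 3*x = -3.
Step 4. [3*x = -3] 3·(inner) — divide through by 3. So div: x = -1.

Answer: x ∈ {-1}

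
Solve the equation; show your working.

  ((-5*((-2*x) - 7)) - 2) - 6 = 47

Step 1. [((-5*((-2*x) - 7)) - 2) - 6 = 47] add 6: x sits inside (… - 6), so sub: (-5*((-2*x) - 7)) - 2 = 53.
Step 2. [(-5*((-2*x) - 7)) - 2 = 53] 2 comes off first (add 2). So sub: -5*((-2*x) - 7) = 55.
Step 3. [-5*((-2*x) - 7) = 55] LHS = -5·(…); ÷-5 both sides. So div: (-2*x) - 7 = -11.
Step 4. [(-2*x) - 7 = -11] -7 is outermost — add 7 both sides. So sub: -2*x = -4.
Step 5. [-2*x = -4] leading coefficient -2: divide by -2, so div: x = 2.

Answer: x ∈ {2}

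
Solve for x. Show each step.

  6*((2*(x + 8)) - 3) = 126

Step 1. [6*((2*(x + 8)) - 3) = 126] LHS = 6·(…); ÷6 both sides, so div: (2*(x + 8)) - 3 = 21.
Step 2. [(2*(x + 8)) - 3 = 21] add 3: x sits inside (… - 3). So sub: 2*(x + 8) = 24.
Step 3. [2*(x + 8) = 24] 2 out front; divide by 2. So div: x + 8 = 12.
Step 4. [x + 8 = 12] 8 comes off first (subtract 8) ⇒ sub: x = 4.

Answer: x ∈ {4}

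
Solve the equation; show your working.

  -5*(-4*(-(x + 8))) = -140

Step 1. [-5*(-4*(-(x + 8))) = -140] -5 out front; divide by -5. So div: -4*(-(x + 8)) = 28.
Step 2. [-4*(-(x + 8)) = 28] LHS = -4·(…); ÷-4 both sides ⇒ div: -(x + 8) = -7.
Step 3. [-(x + 8) = -7] leading − — multiply by −1. So neg: x + 8 = 7.
Step 4. [x + 8 = 7] subtract 8: x sits inside (… + 8) ⇒ sub: x = -1.

Answer: x ∈ {-1}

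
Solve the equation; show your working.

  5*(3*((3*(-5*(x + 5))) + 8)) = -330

Step 1. [5*(3*((3*(-5*(x + 5))) + 8)) = -330] divide by the outer 5. So div: 3*((3*(-5*(x + 5))) + 8) = -66.
Step 2. [3*((3*(-5*(x + 5))) + 8) = -66] divide by the outer 3 ⇒ div: (3*(-5*(x + 5))) + 8 = -22.
Step 3. [(3*(-5*(x + 5))) + 8 = -22] peel the +8: subtract 8 from each side ⇒ sub: 3*(-5*(x + 5)) = -30.
Step 4. [3*(-5*(x + 5)) = -30] LHS = 3·(…); ÷3 both sides. So div: -5*(x + 5) = -10.
Step 5. [-5*(x + 5) = -10] divide by the outer -5 ⇒ div: x + 5 = 2.
Step 6. [x + 5 = 2] subtract 5: x sits inside (… + 5), so sub: x = -3.

Answer: x ∈ {-3}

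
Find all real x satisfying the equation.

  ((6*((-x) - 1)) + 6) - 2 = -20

Step 1. [((6*((-x) - 1)) + 6) - 2 = -20] peel the -2: add 2 from each side. So sub: (6*((-x) - 1)) + 6 = -18.
Step 2. [(6*((-x) - 1)) + 6 = -18] subtract 6: x sits inside (… + 6) ⇒ sub: 6*((-x) - 1) = -24.
Step 3. [6*((-x) - 1) = -24] 6·(inner) — divide through by 6, so div: (-x) - 1 = -4.
Step 4. [(-x) - 1 = -4] peel the -1: add 1 from each side. So sub: -x = -3.
Step 5. [-x = -3] leading − — multiply by −1. So neg: x = 3.

Answer: x ∈ {3}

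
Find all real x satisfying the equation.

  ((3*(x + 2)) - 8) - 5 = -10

Step 1. [((3*(x + 2)) - 8) - 5 = -10] peel the -5: add 5 from each side. So sub: (3*(x + 2)) - 8 = -5.
Step 2. [(3*(x + 2)) - 8 = -5] peel the -8: add 8 from each side, so sub: 3*(x + 2) = 3.
Step 3. [3*(x + 2) = 3] leading coefficient 3: divide by 3. So div: x + 2 = 1.
Step 4. [x + 2 = 1] +2 is outermost — subtract 2 both sides ⇒ sub: x = -1.

Answer: x ∈ {-1}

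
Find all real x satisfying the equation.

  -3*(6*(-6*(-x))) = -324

Step 1. [-3*(6*(-6*(-x))) = -324] divide by the outer -3 ⇒ div: 6*(-6*(-x)) = 108.
Step 2. [6*(-6*(-x)) = 108] LHS = 6·(…); ÷6 both sides, so div: -6*(-x) = 18.
Step 3. [-6*(-x) = 18] LHS = -6·(…); ÷-6 both sides ⇒ div: -x = -3.
Step 4. [-x = -3] leading − — multiply by −1 ⇒ neg: x = 3.

Answer: x ∈ {3}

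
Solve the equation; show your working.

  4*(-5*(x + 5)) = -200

Step 1. [4*(-5*(x + 5)) = -200] LHS = 4·(…); ÷4 both sides. So div: -5*(x + 5) = -50.
Step 2. [-5*(x + 5) = -50] LHS = -5·(…); ÷-5 both sides. So div: x + 5 = 10.
Step 3. [x + 5 = 10] the outer +5 inverts by subtracting 5 ⇒ sub: x = 5.

Answer: x ∈ {5}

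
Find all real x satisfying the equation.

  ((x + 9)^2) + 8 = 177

Step 1. [((x + 9)^2) + 8 = 177] subtract 8: x sits inside (… + 8) ⇒ sub: (x + 9)^2 = 169.
Step 2. [(x + 9)^2 = 169] 169 ≥ 0, LHS is (·)² — take ±√ ⇒ sqrt: x + 9 = 13 or -13.
Step 3. [x + 9 = 13 or -13] +9 is outermost — subtract 9 both sides ⇒ sub: x = 4 or -22.

Answer: x ∈ {-22, 4}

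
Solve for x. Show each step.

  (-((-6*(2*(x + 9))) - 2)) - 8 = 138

Step 1. [(-((-6*(2*(x + 9))) - 2)) - 8 = 138] peel the -8: add 8 from each side ⇒ sub: -((-6*(2*(x + 9))) - 2) = 146.
Step 2. [-((-6*(2*(x + 9))) - 2) = 146] flip signs both sides. So neg: (-6*(2*(x + 9))) - 2 = -146.
Step 3. [(-6*(2*(x + 9))) - 2 = -146] peel the -2: add 2 from each side, so sub: -6*(2*(x + 9)) = -144.
Step 4. [-6*(2*(x + 9)) = -144] leading coefficient -6: divide by -6, so div: 2*(x + 9) = 24.
Step 5. [2*(x + 9) = 24] LHS = 2·(…); ÷2 both sides, so div: x + 9 = 12.
Step 6. [x + 9 = 12] the outer +9 inverts by subtracting 9. So sub: x = 3.

Answer: x ∈ {3}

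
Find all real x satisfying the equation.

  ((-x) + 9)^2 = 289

Step 1. [((-x) + 9)^2 = 289] 289 ≥ 0, LHS is (·)² — take ±√, so sqrt: (-x) + 9 = 17 or -17.
Step 2. [(-x) + 9 = 17 or -17] 9 comes off first (subtract 9), so sub: -x = 8 or -26.
Step 3. [-x = 8 or -26] LHS negated; negate both sides. So neg: x = -8 or 26.

Answer: x ∈ {-8, 26}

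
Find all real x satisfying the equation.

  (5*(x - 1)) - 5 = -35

Step 1. [(5*(x - 1)) - 5 = -35] 5 comes off first (add 5). So sub: 5*(x - 1) = -30.
Step 2. [5*(x - 1) = -30] LHS = 5·(…); ÷5 both sides ⇒ div: x - 1 = -6.
Step 3. [x - 1 = -6] the outer -1 inverts by adding 1 ⇒ sub: x = -5.

Answer: x ∈ {-5}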